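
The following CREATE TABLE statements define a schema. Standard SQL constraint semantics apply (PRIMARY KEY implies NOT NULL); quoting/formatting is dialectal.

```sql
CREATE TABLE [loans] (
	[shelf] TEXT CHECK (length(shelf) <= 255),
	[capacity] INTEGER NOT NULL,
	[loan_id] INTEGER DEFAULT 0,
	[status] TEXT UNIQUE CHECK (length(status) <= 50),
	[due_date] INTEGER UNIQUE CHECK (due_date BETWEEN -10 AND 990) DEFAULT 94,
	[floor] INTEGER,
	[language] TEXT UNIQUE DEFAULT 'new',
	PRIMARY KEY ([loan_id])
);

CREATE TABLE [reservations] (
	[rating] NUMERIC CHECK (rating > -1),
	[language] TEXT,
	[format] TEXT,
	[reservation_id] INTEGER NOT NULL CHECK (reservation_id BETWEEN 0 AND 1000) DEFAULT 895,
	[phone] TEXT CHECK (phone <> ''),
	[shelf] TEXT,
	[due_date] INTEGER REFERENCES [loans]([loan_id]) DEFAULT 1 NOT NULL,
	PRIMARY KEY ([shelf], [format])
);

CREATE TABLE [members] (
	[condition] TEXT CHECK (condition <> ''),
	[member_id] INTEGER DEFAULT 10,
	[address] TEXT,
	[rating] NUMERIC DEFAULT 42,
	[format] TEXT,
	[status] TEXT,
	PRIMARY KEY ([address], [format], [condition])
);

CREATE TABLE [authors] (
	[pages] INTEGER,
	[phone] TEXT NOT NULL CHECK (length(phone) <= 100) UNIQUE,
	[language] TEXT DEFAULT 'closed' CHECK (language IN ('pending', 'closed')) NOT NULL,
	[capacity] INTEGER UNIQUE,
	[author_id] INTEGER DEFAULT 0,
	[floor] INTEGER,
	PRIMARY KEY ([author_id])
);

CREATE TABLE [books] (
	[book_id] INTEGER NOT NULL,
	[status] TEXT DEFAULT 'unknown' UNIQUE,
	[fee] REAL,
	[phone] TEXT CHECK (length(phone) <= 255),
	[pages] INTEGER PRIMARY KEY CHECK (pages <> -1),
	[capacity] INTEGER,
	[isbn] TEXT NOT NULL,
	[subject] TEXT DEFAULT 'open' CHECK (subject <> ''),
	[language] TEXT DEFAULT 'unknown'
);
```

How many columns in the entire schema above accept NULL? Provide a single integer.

20

loans: 5 nullable (shelf, status, due_date, floor, language — PK (loan_id) and explicit NOT NULL columns excluded).
reservations: 3 nullable (rating, language, phone — PK (shelf, format) and explicit NOT NULL columns excluded).
members: 3 nullable (member_id, rating, status — PK (address, format, condition) and explicit NOT NULL columns excluded).
authors: 3 nullable (pages, capacity, floor — PK (author_id) and explicit NOT NULL columns excluded).
books: 6 nullable (status, fee, phone, capacity, subject, language — PK (pages) and explicit NOT NULL columns excluded).
Total: 5 + 3 + 3 + 3 + 6 = 20.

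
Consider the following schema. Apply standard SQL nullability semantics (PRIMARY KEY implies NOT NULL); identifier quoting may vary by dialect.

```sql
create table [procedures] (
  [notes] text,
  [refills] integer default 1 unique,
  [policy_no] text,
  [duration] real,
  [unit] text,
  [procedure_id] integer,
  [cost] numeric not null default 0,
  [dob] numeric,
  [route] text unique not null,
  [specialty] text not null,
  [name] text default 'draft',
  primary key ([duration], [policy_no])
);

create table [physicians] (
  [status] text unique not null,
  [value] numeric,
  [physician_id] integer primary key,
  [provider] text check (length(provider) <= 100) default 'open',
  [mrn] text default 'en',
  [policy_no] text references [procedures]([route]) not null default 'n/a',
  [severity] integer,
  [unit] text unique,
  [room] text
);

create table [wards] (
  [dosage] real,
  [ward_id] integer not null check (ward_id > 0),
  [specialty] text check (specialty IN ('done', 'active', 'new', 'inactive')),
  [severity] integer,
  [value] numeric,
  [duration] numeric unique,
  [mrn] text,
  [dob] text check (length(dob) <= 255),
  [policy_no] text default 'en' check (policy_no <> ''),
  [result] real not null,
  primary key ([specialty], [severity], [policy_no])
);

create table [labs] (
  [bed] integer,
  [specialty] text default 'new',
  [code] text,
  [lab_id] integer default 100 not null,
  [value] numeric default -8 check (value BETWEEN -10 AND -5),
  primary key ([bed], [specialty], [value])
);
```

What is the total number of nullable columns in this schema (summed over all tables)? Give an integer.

18

procedures: 6 nullable (notes, refills, unit, procedure_id, dob, name — PK (duration, policy_no) and explicit NOT NULL columns excluded).
physicians: 6 nullable (value, provider, mrn, severity, unit, room — PK (physician_id) and explicit NOT NULL columns excluded).
wards: 5 nullable (dosage, value, duration, mrn, dob — PK (specialty, severity, policy_no) and explicit NOT NULL columns excluded).
labs: 1 nullable (code — PK (bed, specialty, value) and explicit NOT NULL columns excluded).
Total: 6 + 6 + 5 + 1 = 18.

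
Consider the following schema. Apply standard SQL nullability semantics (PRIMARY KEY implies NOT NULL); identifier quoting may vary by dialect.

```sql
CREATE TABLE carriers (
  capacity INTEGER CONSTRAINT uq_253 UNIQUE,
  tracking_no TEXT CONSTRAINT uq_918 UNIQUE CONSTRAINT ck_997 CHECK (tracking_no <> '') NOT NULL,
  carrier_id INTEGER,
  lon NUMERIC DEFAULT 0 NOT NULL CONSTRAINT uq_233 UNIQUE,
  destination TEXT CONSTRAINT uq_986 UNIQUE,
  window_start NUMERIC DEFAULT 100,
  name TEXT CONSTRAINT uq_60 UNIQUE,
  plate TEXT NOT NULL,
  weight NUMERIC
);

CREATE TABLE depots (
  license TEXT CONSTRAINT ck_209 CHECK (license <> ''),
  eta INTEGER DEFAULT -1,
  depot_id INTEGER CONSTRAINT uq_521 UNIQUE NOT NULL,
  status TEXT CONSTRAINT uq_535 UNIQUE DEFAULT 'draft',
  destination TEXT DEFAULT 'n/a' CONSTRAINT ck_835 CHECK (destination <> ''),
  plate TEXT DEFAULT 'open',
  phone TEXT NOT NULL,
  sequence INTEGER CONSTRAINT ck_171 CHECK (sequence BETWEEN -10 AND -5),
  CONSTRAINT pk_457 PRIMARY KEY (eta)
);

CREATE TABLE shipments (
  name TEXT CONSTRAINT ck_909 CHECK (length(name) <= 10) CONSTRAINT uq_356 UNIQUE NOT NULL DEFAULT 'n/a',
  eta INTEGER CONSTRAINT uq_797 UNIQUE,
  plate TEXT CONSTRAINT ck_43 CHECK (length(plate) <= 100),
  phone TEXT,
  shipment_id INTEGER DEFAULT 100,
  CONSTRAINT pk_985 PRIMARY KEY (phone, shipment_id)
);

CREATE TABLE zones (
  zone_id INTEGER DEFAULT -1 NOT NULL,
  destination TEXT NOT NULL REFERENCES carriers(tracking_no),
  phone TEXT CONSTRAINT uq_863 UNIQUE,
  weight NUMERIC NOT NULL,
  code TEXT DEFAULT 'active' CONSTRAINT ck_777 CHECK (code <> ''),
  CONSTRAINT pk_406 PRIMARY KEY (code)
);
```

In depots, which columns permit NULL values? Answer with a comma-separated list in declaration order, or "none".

- license: CHECK does not forbid NULL (a CHECK constraint passes when its expression is NULL) → nullable.
- eta: part of the PRIMARY KEY, which implies NOT NULL → not nullable.
- depot_id: declared NOT NULL → not nullable.
- status: UNIQUE does not imply NOT NULL → nullable.
- destination: CHECK does not forbid NULL (a CHECK constraint passes when its expression is NULL) → nullable.
- plate: DEFAULT only fills an omitted column; an explicit NULL is still allowed → nullable.
- phone: declared NOT NULL → not nullable.
- sequence: CHECK does not forbid NULL (a CHECK constraint passes when its expression is NULL) → nullable.

license, status, destination, plate, sequence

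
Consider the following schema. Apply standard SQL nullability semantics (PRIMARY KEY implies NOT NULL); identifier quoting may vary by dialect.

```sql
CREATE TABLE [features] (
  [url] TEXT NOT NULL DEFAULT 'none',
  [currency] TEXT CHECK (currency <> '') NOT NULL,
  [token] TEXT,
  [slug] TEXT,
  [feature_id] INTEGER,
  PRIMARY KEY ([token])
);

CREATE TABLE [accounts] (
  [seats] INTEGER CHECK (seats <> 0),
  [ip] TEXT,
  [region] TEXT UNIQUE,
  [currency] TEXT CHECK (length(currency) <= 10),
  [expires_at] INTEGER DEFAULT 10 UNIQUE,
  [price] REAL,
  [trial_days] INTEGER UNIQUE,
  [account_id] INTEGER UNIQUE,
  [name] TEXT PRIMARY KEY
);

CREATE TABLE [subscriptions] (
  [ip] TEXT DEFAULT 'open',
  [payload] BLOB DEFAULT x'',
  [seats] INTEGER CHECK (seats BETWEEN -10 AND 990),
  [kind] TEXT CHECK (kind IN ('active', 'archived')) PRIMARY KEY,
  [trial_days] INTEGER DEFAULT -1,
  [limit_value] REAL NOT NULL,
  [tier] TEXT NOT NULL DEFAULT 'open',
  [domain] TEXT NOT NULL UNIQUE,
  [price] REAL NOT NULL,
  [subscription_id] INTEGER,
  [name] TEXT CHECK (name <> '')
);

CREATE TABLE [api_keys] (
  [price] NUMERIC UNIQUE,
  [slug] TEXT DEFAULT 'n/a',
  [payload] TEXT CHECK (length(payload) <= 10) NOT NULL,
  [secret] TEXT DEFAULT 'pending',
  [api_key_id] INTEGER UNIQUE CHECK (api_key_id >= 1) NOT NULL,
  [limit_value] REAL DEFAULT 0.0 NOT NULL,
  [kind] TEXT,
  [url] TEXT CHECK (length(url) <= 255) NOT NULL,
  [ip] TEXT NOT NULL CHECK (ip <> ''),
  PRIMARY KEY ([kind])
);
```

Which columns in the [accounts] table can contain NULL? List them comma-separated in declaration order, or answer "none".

seats, ip, region, currency, expires_at, price, trial_days, account_id

- seats: CHECK does not forbid NULL (a CHECK constraint passes when its expression is NULL) → nullable.
- ip: no NOT NULL constraint applies → nullable.
- region: UNIQUE does not imply NOT NULL → nullable.
- currency: CHECK does not forbid NULL (a CHECK constraint passes when its expression is NULL) → nullable.
- expires_at: UNIQUE does not imply NOT NULL → nullable.
- price: no NOT NULL constraint applies → nullable.
- trial_days: UNIQUE does not imply NOT NULL → nullable.
- account_id: UNIQUE does not imply NOT NULL → nullable.
- name: part of the PRIMARY KEY, which implies NOT NULL → not nullable.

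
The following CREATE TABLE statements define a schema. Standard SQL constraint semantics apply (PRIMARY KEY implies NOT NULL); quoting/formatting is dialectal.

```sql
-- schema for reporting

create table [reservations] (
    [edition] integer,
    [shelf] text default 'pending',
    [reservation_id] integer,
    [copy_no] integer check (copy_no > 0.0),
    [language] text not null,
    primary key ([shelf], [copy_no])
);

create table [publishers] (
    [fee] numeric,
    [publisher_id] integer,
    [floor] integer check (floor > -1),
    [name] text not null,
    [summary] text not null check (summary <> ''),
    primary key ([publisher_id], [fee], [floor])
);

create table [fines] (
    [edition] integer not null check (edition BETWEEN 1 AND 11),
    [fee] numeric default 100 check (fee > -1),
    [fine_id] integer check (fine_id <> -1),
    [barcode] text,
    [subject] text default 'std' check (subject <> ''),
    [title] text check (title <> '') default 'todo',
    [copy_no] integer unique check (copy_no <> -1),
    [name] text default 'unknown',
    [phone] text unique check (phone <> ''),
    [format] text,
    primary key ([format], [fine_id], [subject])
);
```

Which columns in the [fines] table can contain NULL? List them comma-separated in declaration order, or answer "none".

fee, barcode, title, copy_no, name, phone

- edition: declared NOT NULL → not nullable.
- fee: CHECK does not forbid NULL (a CHECK constraint passes when its expression is NULL) → nullable.
- fine_id: part of the PRIMARY KEY, which implies NOT NULL → not nullable.
- barcode: no NOT NULL constraint applies → nullable.
- subject: part of the PRIMARY KEY, which implies NOT NULL → not nullable.
- title: CHECK does not forbid NULL (a CHECK constraint passes when its expression is NULL) → nullable.
- copy_no: CHECK does not forbid NULL (a CHECK constraint passes when its expression is NULL) → nullable.
- name: DEFAULT only fills an omitted column; an explicit NULL is still allowed → nullable.
- phone: CHECK does not forbid NULL (a CHECK constraint passes when its expression is NULL) → nullable.
- format: part of the PRIMARY KEY, which implies NOT NULL → not nullable.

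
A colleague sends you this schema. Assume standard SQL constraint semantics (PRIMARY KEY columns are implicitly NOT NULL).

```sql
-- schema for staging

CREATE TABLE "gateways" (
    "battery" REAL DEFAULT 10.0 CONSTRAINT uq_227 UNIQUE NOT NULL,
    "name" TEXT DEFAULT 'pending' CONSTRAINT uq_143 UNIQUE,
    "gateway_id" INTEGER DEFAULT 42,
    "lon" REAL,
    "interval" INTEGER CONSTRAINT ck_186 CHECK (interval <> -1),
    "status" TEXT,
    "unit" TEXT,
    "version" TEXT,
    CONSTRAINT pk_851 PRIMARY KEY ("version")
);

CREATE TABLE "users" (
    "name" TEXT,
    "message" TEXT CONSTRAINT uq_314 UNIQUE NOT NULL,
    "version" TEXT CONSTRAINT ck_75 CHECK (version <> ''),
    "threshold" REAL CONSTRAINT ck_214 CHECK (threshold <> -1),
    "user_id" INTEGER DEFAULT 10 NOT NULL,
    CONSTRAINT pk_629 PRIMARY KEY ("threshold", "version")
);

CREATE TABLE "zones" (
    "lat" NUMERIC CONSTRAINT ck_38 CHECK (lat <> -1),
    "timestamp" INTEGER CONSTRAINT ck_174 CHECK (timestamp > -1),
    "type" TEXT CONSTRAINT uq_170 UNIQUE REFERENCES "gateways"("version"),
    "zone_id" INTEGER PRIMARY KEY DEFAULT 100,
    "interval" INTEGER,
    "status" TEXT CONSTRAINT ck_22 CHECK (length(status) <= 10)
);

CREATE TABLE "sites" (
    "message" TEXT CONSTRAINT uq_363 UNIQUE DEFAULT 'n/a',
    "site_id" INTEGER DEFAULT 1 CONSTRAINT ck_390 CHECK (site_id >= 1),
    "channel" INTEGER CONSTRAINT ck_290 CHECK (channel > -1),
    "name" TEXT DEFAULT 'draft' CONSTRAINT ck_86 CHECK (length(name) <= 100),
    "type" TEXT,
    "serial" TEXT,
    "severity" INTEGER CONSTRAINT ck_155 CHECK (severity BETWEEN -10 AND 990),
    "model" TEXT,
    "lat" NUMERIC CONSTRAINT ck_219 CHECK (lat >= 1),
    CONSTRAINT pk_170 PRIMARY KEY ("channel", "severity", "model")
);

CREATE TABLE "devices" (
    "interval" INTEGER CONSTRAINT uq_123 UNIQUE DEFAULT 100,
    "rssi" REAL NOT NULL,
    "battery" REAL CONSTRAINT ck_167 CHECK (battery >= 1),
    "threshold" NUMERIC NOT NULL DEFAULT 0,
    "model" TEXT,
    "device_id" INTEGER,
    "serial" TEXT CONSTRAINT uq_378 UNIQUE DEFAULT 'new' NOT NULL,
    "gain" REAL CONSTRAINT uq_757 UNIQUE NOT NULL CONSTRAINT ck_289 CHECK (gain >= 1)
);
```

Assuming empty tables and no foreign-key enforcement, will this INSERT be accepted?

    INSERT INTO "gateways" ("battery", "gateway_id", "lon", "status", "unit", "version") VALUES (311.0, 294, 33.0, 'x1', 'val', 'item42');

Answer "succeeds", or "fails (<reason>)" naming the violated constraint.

NOT NULL columns: battery is supplied; version is supplied.
No constraint is violated.

succeeds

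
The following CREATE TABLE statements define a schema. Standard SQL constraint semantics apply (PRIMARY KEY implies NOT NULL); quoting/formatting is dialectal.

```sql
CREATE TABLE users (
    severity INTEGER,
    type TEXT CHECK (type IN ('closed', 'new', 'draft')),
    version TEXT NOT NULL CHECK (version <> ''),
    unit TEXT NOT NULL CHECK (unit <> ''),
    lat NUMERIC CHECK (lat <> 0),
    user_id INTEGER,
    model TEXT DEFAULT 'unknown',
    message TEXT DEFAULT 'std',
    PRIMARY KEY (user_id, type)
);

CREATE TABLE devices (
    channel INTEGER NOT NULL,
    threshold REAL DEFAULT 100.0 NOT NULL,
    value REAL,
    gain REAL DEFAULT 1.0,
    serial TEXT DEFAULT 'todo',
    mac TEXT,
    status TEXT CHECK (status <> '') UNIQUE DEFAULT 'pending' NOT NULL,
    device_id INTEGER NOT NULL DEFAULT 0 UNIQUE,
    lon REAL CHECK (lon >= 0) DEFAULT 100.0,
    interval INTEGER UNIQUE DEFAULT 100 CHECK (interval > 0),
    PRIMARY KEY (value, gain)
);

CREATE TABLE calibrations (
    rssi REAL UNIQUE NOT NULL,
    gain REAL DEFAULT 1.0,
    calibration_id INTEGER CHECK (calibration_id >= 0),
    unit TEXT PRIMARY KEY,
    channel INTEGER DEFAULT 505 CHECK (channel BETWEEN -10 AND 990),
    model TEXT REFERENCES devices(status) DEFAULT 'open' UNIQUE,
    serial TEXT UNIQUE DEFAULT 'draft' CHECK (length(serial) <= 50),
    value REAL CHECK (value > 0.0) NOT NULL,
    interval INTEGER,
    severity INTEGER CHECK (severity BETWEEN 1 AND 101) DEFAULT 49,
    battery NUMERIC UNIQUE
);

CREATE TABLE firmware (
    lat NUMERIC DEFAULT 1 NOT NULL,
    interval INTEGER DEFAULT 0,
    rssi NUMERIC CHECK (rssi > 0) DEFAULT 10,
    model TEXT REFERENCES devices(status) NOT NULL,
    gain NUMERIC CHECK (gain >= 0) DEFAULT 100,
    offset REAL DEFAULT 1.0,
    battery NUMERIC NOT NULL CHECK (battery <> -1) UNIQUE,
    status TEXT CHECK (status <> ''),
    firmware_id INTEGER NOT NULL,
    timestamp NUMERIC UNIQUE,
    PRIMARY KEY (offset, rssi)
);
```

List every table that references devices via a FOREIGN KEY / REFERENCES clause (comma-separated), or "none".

- calibrations.model references devices(status).
- firmware.model references devices(status).

calibrations, firmware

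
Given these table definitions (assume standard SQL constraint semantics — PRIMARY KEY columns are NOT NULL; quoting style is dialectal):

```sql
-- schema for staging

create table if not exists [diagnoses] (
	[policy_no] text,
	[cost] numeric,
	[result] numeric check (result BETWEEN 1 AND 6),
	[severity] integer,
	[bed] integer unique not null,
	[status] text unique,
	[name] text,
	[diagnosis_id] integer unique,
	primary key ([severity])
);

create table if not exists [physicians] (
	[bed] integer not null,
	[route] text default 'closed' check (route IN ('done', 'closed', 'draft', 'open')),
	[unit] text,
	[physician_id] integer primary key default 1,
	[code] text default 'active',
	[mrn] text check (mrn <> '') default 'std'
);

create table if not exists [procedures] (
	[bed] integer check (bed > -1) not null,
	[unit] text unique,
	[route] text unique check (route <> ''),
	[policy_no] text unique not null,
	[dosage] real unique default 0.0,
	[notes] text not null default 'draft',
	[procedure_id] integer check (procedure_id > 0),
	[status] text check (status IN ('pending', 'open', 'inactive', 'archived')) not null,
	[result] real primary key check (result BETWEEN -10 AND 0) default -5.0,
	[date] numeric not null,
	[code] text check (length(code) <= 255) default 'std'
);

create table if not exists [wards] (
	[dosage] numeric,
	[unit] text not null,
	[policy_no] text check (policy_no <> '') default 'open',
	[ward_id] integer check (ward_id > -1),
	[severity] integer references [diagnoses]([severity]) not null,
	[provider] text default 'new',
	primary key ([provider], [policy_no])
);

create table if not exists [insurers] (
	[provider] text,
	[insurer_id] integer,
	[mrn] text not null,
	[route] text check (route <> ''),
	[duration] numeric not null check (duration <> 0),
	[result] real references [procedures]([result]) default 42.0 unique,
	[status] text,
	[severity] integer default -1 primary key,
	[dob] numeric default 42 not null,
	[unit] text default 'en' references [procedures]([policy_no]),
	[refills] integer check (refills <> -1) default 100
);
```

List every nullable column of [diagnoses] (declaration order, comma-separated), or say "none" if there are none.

- policy_no: no NOT NULL constraint applies → nullable.
- cost: no NOT NULL constraint applies → nullable.
- result: CHECK does not forbid NULL (a CHECK constraint passes when its expression is NULL) → nullable.
- severity: part of the PRIMARY KEY, which implies NOT NULL → not nullable.
- bed: declared NOT NULL → not nullable.
- status: UNIQUE does not imply NOT NULL → nullable.
- name: no NOT NULL constraint applies → nullable.
- diagnosis_id: UNIQUE does not imply NOT NULL → nullable.

policy_no, cost, result, status, name, diagnosis_id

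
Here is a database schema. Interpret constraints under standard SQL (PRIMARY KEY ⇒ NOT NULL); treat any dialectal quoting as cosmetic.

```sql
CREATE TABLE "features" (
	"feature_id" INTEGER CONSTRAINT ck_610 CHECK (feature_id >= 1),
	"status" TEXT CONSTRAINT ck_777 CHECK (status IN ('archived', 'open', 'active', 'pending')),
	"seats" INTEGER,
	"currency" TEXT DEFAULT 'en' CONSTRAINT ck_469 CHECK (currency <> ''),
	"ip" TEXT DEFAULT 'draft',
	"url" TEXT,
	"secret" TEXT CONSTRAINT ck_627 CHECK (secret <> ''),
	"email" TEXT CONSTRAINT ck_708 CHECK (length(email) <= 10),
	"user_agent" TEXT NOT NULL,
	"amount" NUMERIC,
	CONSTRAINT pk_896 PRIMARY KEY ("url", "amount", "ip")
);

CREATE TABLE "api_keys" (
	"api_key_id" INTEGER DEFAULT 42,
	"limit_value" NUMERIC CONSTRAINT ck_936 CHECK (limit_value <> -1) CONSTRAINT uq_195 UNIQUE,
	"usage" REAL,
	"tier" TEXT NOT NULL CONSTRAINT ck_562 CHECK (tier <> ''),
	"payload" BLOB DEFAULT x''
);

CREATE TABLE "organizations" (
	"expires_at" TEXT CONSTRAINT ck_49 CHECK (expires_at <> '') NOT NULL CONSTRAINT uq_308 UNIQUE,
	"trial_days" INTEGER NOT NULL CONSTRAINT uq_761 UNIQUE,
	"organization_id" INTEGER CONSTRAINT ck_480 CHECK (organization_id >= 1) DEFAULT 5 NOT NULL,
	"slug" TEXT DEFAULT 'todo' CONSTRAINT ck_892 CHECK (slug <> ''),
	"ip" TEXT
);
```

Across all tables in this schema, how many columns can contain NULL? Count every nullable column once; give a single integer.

features: 6 nullable (feature_id, status, seats, currency, secret, email — PK (url, amount, ip) and explicit NOT NULL columns excluded).
api_keys: 4 nullable (api_key_id, limit_value, usage, payload — PK none and explicit NOT NULL columns excluded).
organizations: 2 nullable (slug, ip — PK none and explicit NOT NULL columns excluded).
Total: 6 + 4 + 2 = 12.

12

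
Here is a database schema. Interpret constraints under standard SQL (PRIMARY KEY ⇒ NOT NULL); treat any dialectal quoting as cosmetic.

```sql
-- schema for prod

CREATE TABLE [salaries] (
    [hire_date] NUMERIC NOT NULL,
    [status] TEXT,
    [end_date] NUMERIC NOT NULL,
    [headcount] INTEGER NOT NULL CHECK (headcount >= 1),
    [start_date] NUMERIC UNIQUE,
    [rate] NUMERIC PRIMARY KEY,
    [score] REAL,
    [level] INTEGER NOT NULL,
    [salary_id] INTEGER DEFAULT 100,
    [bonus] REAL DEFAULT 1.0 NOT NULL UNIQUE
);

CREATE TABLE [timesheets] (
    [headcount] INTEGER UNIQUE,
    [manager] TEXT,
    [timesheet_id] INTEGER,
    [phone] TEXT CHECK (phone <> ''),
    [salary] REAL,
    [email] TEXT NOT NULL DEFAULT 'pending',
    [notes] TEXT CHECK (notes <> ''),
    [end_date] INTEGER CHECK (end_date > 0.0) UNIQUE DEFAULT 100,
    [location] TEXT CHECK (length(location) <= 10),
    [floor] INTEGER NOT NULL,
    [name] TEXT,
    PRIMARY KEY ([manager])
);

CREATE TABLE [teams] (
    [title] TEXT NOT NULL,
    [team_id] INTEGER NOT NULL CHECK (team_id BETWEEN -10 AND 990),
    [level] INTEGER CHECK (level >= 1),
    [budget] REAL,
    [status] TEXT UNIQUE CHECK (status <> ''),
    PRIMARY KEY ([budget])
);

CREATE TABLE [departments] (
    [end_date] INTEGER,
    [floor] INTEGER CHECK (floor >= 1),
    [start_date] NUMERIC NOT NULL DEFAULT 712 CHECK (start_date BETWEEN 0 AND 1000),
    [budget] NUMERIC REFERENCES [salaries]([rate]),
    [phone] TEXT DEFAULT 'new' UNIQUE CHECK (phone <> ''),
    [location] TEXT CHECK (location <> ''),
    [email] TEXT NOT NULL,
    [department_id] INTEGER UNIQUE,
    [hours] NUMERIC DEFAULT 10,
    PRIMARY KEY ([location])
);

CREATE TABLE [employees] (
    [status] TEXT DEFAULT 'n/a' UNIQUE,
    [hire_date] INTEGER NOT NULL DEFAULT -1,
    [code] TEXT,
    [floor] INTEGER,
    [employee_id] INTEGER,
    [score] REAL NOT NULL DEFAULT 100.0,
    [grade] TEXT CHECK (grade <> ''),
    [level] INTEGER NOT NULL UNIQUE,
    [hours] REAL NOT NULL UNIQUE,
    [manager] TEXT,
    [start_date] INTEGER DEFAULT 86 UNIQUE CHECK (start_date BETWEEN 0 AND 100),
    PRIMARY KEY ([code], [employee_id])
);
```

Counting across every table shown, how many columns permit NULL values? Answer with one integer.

salaries: 4 nullable (status, start_date, score, salary_id — PK (rate) and explicit NOT NULL columns excluded).
timesheets: 8 nullable (headcount, timesheet_id, phone, salary, notes, end_date, location, name — PK (manager) and explicit NOT NULL columns excluded).
teams: 2 nullable (level, status — PK (budget) and explicit NOT NULL columns excluded).
departments: 6 nullable (end_date, floor, budget, phone, department_id, hours — PK (location) and explicit NOT NULL columns excluded).
employees: 5 nullable (status, floor, grade, manager, start_date — PK (code, employee_id) and explicit NOT NULL columns excluded).
Total: 4 + 8 + 2 + 6 + 5 = 25.

25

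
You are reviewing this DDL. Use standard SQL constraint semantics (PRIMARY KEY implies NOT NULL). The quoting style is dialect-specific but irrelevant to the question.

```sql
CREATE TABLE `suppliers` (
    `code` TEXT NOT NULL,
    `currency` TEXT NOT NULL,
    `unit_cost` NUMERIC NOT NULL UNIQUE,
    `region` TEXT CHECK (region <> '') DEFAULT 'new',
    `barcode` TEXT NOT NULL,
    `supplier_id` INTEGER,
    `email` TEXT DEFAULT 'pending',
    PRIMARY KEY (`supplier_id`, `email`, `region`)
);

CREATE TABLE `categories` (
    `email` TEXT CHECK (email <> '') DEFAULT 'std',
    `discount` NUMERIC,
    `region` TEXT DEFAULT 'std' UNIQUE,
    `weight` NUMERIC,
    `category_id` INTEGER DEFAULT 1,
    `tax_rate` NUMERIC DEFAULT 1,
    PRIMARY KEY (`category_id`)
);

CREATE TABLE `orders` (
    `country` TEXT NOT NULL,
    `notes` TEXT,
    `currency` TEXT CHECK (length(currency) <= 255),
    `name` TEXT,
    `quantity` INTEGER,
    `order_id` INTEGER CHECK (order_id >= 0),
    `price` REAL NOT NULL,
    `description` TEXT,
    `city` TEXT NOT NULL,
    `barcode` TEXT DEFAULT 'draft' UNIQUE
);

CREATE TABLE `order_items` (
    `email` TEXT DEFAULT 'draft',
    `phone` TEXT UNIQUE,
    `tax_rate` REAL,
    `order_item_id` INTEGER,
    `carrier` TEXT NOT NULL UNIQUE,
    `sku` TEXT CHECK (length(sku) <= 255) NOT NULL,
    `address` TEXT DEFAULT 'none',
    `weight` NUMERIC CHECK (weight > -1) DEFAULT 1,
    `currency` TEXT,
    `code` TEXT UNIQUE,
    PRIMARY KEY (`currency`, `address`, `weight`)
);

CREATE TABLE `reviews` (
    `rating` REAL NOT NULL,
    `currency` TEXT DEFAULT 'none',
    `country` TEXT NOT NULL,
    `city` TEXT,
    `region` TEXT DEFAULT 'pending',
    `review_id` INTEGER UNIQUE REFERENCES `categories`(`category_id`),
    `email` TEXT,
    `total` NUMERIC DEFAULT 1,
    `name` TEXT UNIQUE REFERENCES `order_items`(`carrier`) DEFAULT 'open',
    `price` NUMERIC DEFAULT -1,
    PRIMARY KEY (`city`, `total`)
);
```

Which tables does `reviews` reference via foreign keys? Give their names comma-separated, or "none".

- review_id REFERENCES categories(category_id).
- name REFERENCES order_items(carrier).

categories, order_items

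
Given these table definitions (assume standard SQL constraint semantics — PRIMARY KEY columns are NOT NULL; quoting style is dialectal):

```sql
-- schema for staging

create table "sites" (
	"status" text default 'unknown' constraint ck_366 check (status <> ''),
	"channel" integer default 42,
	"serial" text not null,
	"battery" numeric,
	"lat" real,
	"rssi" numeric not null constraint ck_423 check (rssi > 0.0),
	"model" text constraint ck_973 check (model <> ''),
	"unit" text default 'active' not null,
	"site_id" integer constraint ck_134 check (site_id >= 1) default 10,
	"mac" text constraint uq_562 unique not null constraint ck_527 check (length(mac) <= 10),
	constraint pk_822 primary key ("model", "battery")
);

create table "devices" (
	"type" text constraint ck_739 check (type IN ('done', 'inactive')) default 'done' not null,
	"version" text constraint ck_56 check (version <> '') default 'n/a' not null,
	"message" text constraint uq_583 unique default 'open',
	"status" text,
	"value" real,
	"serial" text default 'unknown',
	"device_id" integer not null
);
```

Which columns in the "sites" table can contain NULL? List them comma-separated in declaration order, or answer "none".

status, channel, lat, site_id

- status: CHECK does not forbid NULL (a CHECK constraint passes when its expression is NULL) → nullable.
- channel: DEFAULT only fills an omitted column; an explicit NULL is still allowed → nullable.
- serial: declared NOT NULL → not nullable.
- battery: part of the PRIMARY KEY, which implies NOT NULL → not nullable.
- lat: no NOT NULL constraint applies → nullable.
- rssi: declared NOT NULL → not nullable.
- model: part of the PRIMARY KEY, which implies NOT NULL → not nullable.
- unit: declared NOT NULL → not nullable.
- site_id: CHECK does not forbid NULL (a CHECK constraint passes when its expression is NULL) → nullable.
- mac: declared NOT NULL → not nullable.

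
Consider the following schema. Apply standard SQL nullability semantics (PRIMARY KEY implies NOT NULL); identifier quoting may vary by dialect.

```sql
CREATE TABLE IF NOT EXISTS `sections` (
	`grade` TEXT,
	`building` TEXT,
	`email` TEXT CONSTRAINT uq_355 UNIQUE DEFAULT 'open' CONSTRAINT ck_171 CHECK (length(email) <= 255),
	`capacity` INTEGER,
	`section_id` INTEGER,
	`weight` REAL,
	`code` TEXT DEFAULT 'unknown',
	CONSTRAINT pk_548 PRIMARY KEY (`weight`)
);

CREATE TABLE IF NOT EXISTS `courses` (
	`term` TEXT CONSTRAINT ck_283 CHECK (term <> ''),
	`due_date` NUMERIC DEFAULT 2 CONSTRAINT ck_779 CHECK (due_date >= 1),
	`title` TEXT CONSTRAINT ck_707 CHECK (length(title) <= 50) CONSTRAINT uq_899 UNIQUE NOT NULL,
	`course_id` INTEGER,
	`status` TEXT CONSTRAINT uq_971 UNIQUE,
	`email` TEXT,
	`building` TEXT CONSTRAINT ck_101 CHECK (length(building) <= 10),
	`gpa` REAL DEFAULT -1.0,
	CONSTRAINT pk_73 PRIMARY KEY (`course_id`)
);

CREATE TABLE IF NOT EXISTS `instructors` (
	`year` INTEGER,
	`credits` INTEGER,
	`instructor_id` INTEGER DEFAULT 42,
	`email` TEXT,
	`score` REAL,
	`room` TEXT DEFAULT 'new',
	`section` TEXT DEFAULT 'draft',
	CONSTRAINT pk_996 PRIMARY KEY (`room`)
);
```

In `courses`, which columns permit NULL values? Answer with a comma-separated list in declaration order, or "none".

term, due_date, status, email, building, gpa

- term: CHECK does not forbid NULL (a CHECK constraint passes when its expression is NULL) → nullable.
- due_date: CHECK does not forbid NULL (a CHECK constraint passes when its expression is NULL) → nullable.
- title: declared NOT NULL → not nullable.
- course_id: part of the PRIMARY KEY, which implies NOT NULL → not nullable.
- status: UNIQUE does not imply NOT NULL → nullable.
- email: no NOT NULL constraint applies → nullable.
- building: CHECK does not forbid NULL (a CHECK constraint passes when its expression is NULL) → nullable.
- gpa: DEFAULT only fills an omitted column; an explicit NULL is still allowed → nullable.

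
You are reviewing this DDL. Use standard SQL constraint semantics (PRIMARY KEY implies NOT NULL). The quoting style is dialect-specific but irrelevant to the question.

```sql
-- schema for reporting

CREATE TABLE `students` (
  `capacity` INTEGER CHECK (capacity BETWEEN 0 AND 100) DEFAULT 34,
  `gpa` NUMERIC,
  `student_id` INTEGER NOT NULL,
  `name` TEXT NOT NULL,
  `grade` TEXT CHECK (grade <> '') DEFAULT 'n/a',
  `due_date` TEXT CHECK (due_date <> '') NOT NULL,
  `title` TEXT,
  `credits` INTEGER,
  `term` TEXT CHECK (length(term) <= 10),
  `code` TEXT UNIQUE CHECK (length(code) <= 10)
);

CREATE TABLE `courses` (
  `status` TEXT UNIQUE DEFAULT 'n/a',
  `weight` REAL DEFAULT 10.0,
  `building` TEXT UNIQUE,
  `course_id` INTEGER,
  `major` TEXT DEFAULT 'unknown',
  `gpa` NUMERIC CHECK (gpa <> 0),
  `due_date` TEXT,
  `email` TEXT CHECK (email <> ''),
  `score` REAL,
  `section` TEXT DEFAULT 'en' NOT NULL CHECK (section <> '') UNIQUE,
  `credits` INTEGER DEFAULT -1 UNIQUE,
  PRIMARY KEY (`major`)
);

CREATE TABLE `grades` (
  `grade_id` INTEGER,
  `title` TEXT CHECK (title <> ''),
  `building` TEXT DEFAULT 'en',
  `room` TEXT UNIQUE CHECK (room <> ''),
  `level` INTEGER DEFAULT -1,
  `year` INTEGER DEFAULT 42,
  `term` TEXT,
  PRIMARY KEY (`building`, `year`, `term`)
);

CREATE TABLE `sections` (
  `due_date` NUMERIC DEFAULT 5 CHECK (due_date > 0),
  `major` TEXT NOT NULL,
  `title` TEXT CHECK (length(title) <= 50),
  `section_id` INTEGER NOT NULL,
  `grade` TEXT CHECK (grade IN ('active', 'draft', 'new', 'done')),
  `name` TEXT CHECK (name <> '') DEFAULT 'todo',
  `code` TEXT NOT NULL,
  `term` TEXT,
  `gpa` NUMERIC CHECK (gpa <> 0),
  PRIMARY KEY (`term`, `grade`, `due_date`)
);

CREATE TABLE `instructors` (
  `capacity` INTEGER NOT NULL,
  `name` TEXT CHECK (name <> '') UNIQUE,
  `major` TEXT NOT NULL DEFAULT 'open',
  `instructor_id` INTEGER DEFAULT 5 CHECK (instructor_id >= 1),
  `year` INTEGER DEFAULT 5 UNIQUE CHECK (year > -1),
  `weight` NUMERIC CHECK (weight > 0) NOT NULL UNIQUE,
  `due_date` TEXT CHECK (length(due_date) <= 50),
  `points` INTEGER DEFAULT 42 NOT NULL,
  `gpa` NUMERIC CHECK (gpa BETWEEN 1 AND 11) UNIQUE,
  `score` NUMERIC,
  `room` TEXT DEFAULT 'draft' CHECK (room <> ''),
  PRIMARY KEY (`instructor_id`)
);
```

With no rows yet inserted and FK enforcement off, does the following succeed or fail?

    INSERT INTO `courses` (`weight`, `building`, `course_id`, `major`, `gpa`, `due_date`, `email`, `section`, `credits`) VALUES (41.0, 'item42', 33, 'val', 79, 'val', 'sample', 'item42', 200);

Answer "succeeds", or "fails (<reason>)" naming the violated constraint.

succeeds

NOT NULL columns: major is supplied; section is supplied.
CHECK constraints: 79 satisfies (gpa <> 0); 'sample' satisfies (email <> ''); 'item42' satisfies (section <> '').
No constraint is violated.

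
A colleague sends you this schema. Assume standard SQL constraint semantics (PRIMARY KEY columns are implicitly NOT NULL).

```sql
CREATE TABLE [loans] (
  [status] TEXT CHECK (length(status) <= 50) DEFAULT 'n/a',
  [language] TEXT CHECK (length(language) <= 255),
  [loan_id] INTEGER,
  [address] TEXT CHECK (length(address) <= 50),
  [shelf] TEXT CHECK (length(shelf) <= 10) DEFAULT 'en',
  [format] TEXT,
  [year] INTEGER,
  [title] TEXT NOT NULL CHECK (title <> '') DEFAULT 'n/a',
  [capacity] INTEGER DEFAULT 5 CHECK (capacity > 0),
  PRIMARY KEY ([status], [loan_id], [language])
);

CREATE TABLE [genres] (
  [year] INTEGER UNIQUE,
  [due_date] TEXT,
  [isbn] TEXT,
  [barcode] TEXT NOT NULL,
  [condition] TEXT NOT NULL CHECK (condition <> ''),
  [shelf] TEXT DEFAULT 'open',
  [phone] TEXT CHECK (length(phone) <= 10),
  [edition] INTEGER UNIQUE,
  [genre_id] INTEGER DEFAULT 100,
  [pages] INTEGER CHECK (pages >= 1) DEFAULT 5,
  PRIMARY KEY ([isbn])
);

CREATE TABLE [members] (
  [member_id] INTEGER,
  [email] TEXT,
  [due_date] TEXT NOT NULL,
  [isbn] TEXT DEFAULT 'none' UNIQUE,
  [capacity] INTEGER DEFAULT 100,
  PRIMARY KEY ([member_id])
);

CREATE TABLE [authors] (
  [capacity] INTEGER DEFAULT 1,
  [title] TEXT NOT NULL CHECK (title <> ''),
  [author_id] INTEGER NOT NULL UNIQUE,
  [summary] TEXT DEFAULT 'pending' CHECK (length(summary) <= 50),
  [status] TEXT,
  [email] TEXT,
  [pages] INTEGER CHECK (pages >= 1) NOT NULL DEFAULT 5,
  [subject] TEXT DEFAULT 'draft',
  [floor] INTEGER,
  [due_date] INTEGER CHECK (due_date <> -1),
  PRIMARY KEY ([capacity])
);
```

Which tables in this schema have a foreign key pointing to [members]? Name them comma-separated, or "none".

none

No REFERENCES clause anywhere in the schema names members.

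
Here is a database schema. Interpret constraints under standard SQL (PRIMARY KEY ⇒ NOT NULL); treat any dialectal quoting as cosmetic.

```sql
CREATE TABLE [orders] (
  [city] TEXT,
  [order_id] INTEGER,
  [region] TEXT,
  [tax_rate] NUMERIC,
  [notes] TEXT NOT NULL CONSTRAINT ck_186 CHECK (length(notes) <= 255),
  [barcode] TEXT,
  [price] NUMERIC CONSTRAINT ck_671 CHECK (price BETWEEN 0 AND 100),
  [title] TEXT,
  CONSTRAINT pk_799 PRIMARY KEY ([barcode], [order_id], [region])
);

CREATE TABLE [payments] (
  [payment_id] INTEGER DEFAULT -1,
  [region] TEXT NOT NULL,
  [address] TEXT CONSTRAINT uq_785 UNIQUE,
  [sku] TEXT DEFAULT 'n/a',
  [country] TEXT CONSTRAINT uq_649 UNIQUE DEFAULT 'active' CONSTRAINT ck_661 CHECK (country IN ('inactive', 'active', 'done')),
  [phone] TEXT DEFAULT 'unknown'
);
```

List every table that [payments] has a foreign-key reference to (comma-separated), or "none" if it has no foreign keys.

none

No column in payments has a REFERENCES clause.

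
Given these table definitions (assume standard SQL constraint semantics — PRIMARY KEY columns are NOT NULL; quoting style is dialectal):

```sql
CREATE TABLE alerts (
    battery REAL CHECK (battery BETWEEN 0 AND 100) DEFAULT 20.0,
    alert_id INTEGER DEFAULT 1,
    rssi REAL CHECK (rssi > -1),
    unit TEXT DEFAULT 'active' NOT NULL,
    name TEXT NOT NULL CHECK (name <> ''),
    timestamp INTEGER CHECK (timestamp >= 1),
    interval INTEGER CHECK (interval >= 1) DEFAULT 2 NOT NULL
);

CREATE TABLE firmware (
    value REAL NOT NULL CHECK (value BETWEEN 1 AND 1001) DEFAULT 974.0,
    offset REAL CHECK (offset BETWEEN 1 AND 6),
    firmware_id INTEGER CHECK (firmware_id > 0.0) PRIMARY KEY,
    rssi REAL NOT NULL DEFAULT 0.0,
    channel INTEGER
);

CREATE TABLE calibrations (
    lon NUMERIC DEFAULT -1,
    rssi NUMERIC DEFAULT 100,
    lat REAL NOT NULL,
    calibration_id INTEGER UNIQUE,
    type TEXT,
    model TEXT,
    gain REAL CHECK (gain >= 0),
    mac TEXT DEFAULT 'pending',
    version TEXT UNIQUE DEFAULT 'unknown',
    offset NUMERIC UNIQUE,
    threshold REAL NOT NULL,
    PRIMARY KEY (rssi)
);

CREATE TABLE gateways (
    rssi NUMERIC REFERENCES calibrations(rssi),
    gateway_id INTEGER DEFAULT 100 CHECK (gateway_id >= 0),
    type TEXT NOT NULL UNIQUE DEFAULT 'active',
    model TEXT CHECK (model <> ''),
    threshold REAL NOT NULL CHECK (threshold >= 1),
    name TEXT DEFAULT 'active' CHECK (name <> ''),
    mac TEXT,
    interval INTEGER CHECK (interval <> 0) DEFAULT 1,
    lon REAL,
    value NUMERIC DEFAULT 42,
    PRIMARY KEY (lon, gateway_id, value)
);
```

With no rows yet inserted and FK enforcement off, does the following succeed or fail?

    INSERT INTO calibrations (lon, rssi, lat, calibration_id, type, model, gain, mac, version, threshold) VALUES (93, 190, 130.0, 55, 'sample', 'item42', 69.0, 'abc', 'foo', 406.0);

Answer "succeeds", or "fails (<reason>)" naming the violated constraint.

succeeds

NOT NULL columns: lat is supplied; rssi is supplied; threshold is supplied.
CHECK constraints: 69.0 satisfies (gain >= 0).
No constraint is violated.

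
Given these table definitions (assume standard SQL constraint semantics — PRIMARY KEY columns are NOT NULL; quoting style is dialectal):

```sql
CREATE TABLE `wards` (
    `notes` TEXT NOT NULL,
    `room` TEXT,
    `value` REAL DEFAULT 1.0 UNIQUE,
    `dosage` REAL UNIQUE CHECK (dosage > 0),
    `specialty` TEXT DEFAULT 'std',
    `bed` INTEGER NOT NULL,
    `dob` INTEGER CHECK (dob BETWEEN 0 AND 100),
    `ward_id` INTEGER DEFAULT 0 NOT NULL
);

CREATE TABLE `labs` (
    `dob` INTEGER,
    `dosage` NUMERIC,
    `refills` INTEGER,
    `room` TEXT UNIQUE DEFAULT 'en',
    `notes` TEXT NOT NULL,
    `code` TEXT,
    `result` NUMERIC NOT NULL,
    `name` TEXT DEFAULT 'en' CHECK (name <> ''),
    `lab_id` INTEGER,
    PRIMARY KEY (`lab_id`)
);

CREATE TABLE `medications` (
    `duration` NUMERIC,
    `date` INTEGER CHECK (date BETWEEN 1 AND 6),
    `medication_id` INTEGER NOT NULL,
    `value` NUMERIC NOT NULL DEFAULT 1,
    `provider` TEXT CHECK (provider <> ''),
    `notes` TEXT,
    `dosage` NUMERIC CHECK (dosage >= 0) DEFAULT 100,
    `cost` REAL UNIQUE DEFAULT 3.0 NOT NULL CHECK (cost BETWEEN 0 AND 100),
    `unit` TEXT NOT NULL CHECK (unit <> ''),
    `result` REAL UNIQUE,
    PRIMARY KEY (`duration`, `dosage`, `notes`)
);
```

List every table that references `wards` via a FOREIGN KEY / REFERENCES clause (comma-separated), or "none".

none

No REFERENCES clause anywhere in the schema names wards.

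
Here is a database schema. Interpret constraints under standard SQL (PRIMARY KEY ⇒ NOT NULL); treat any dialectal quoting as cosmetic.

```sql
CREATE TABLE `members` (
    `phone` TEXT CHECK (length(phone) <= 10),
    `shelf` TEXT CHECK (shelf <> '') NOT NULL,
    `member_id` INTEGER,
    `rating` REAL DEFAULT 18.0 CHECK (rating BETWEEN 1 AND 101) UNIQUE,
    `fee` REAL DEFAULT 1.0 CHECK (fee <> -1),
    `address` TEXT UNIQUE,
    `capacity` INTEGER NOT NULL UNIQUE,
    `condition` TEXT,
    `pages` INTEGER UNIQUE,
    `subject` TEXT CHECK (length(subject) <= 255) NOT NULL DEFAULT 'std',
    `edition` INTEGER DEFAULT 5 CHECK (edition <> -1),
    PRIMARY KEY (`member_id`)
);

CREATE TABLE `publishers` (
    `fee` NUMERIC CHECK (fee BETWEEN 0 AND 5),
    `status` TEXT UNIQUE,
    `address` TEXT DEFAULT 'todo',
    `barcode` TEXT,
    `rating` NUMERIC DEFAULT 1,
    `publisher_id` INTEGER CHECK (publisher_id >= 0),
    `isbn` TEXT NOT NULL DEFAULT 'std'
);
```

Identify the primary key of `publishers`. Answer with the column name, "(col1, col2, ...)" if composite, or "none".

none

No column is declared PRIMARY KEY inline, and there is no table-level PRIMARY KEY clause in publishers.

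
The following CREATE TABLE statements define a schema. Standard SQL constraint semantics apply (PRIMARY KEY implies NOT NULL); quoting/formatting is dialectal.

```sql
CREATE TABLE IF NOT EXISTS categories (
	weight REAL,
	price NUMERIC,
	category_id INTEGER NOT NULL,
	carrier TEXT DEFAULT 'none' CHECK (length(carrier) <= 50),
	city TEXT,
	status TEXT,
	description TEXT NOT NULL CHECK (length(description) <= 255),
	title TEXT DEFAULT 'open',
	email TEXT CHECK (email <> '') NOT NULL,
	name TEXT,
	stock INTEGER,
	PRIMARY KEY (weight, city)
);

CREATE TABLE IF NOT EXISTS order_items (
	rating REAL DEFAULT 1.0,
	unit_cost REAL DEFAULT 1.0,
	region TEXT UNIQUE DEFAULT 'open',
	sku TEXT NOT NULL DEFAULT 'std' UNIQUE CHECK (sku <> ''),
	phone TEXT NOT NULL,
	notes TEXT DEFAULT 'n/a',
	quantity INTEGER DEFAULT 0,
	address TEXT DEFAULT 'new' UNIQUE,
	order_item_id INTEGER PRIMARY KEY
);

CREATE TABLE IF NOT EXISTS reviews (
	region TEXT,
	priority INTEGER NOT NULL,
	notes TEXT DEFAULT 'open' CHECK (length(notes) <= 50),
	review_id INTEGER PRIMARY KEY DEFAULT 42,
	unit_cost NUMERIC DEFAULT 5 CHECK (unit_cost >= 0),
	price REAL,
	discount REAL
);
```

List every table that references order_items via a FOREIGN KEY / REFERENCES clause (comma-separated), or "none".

none

No REFERENCES clause anywhere in the schema names order_items.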